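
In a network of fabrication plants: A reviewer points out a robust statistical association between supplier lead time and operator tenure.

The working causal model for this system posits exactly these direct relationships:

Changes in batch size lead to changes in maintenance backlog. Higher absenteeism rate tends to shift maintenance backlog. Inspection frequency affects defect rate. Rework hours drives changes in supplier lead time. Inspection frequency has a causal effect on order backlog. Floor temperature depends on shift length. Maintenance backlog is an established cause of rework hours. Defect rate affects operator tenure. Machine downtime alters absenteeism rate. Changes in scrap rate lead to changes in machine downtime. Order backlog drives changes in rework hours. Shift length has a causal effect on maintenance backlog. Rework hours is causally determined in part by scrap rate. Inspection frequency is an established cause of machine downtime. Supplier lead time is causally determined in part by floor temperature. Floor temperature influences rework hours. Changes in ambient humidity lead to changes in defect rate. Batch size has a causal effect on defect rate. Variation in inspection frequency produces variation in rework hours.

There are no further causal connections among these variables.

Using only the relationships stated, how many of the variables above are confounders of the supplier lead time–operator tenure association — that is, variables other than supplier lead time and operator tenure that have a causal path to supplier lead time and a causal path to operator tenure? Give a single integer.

The common causes are: batch size (to supplier lead time via batch size → maintenance backlog → rework hours → supplier lead time; to operator tenure via batch size → defect rate → operator tenure); inspection frequency (to supplier lead time via inspection frequency → rework hours → supplier lead time; to operator tenure via inspection frequency → defect rate → operator tenure).
Every other variable lacks a causal path to at least one of supplier lead time and operator tenure.

2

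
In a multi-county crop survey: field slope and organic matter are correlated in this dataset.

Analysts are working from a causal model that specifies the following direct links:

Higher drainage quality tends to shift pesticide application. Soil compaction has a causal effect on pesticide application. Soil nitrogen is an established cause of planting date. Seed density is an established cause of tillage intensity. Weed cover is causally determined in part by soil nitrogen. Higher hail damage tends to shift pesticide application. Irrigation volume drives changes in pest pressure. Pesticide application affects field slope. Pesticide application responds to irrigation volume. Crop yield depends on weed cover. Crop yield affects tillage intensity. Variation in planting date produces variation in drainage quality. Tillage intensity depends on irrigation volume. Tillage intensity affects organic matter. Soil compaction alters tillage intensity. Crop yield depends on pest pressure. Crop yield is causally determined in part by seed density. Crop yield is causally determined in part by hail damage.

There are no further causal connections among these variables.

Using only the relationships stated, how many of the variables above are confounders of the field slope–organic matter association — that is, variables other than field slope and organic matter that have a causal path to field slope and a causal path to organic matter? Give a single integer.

The common causes are: hail damage (to field slope via hail damage → pesticide application → field slope; to organic matter via hail damage → crop yield → tillage intensity → organic matter); irrigation volume (to field slope via irrigation volume → pesticide application → field slope; to organic matter via irrigation volume → tillage intensity → organic matter); soil compaction (to field slope via soil compaction → pesticide application → field slope; to organic matter via soil compaction → tillage intensity → organic matter); soil nitrogen (to field slope via soil nitrogen → planting date → drainage quality → pesticide application → field slope; to organic matter via soil nitrogen → weed cover → crop yield → tillage intensity → organic matter).
Every other variable lacks a causal path to at least one of field slope and organic matter.

4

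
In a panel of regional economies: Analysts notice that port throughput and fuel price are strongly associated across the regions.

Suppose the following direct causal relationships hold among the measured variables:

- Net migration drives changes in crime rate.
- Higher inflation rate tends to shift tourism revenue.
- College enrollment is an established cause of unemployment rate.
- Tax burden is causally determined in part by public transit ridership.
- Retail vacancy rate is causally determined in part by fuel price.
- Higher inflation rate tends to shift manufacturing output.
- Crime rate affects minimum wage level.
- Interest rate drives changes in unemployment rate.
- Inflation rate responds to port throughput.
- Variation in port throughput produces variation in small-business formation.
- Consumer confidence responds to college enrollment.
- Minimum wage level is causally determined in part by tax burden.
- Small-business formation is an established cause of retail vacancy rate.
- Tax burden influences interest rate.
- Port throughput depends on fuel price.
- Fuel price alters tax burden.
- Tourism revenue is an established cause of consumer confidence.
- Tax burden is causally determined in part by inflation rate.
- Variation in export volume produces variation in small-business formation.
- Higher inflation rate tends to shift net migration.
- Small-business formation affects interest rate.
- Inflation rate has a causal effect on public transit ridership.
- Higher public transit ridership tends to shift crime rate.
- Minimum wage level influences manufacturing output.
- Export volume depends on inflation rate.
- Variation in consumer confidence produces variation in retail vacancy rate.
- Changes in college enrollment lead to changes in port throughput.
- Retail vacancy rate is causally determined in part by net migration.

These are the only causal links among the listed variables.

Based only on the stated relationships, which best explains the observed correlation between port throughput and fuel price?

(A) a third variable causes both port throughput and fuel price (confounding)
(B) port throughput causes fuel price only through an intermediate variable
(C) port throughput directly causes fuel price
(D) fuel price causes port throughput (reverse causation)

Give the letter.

D

The stated link runs fuel price → port throughput; port throughput has no causal path to fuel price. No variable causes both, so confounding is ruled out. The correlation reflects reverse causation.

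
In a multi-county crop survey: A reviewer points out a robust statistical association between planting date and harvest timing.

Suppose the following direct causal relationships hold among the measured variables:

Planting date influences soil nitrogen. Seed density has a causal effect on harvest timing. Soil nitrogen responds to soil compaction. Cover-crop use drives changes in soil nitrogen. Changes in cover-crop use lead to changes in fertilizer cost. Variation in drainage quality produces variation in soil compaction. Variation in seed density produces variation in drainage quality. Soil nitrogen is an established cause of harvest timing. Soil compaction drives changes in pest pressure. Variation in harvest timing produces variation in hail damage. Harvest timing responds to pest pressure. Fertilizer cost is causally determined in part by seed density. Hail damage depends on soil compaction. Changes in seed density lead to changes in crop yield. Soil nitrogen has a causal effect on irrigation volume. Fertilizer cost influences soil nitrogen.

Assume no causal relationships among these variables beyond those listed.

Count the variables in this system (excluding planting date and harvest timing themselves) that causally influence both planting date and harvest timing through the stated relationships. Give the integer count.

No listed variable has a causal path to both planting date and harvest timing, so there are no common causes.

0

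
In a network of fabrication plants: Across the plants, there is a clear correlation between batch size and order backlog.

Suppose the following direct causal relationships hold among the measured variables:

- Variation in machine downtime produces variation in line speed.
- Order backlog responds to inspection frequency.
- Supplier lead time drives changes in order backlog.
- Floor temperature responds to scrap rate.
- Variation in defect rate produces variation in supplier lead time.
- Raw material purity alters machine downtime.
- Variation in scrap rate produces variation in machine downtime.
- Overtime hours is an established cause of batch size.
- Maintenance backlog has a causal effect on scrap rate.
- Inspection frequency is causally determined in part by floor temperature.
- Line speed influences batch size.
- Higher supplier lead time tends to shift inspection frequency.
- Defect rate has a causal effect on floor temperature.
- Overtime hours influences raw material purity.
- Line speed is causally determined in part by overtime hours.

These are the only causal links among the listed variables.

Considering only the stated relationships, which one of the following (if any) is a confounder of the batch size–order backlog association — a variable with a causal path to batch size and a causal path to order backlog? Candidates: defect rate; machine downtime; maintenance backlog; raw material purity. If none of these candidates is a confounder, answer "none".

Maintenance backlog causes batch size (maintenance backlog → scrap rate → machine downtime → line speed → batch size) and also causes order backlog (maintenance backlog → scrap rate → floor temperature → inspection frequency → order backlog); it is a common cause of both.
Each of the other candidates lacks a causal path to at least one of batch size and order backlog, so they do not confound the relationship.

maintenance backlog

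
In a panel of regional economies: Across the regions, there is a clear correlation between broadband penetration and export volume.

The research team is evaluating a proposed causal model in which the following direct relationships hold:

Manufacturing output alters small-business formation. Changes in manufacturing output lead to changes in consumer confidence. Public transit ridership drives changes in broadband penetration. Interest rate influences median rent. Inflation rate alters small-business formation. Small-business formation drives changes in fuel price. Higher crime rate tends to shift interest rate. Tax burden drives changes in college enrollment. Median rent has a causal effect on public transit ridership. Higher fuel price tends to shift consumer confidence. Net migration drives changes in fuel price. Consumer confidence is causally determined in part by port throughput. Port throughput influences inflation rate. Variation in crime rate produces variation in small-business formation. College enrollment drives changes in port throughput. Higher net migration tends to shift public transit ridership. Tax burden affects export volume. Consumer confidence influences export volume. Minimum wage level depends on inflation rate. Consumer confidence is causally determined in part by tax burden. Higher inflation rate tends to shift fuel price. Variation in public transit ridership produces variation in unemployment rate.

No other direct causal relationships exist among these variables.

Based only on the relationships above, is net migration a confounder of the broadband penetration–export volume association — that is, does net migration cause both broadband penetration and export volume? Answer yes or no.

Net migration has a causal path to broadband penetration (net migration → public transit ridership → broadband penetration) and to export volume (net migration → fuel price → consumer confidence → export volume), so it is a common cause of both — a confounder.

yes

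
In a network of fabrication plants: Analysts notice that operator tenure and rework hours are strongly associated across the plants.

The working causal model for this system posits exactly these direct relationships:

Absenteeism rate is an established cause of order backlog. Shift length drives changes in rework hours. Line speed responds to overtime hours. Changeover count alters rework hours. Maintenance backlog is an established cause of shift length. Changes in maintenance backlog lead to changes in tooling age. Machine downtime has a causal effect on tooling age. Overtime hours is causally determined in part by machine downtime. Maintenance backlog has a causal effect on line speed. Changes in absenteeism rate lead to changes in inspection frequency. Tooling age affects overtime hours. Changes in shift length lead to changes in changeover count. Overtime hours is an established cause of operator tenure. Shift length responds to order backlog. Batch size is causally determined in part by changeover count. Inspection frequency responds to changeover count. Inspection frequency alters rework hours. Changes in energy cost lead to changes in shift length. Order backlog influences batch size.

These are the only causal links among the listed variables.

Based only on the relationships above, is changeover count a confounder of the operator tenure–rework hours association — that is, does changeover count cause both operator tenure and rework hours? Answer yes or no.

Changeover count has no stated causal path to operator tenure. A confounder must cause both variables, so changeover count does not qualify.

no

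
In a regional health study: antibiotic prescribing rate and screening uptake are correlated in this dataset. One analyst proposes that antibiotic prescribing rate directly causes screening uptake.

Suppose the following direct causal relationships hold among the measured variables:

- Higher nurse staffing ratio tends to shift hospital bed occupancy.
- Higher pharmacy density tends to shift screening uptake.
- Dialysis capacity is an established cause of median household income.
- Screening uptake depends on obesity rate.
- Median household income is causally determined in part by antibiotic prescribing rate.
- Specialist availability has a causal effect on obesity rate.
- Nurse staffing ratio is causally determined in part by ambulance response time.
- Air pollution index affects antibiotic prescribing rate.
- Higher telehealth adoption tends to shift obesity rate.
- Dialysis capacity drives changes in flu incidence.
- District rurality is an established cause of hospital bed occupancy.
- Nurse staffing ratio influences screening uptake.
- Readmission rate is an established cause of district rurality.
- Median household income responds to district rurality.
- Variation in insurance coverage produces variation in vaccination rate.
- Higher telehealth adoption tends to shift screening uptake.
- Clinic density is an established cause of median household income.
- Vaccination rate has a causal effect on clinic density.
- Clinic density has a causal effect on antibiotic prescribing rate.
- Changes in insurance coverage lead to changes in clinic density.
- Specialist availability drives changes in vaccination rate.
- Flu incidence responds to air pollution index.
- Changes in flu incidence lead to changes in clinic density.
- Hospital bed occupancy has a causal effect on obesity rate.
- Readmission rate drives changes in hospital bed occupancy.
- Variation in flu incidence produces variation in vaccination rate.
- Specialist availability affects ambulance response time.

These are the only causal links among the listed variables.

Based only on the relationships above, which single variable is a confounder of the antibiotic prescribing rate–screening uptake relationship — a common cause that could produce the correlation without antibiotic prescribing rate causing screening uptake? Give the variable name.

specialist availability

Specialist availability has a causal path to antibiotic prescribing rate (specialist availability → vaccination rate → clinic density → antibiotic prescribing rate) and a separate causal path to screening uptake (specialist availability → obesity rate → screening uptake), so it is a common cause of both.
No stated relationship gives antibiotic prescribing rate a causal route to screening uptake, so the correlation is explained by the shared upstream cause rather than a direct effect.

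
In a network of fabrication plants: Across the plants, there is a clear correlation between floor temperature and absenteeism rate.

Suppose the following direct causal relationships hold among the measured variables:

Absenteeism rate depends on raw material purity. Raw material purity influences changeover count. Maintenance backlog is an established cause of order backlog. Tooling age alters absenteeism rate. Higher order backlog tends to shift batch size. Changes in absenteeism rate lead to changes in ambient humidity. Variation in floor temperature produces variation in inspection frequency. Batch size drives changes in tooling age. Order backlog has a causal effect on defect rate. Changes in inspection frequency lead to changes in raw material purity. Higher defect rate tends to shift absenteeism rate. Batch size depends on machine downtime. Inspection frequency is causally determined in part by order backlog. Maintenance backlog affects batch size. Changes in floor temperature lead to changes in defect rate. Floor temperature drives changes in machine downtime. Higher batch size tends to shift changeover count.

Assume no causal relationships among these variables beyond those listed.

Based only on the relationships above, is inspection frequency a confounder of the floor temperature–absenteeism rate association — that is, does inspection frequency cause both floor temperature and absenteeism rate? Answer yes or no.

Inspection frequency has no stated causal path to floor temperature. A confounder must cause both variables, so inspection frequency does not qualify.

no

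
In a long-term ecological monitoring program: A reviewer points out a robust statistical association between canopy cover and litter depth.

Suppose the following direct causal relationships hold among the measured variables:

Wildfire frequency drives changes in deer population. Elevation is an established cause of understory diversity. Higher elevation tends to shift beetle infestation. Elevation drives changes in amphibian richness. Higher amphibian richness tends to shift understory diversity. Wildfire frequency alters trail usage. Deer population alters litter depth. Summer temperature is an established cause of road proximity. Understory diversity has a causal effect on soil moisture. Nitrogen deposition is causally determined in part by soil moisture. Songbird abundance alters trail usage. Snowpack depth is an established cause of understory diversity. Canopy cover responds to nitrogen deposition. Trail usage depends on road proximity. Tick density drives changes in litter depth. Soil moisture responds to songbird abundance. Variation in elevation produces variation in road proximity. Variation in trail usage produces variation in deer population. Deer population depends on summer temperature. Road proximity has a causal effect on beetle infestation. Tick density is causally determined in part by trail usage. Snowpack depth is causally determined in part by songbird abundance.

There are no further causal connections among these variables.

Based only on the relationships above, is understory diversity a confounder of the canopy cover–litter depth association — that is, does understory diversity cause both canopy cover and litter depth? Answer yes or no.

Understory diversity has no stated causal path to litter depth. A confounder must cause both variables, so understory diversity does not qualify.

no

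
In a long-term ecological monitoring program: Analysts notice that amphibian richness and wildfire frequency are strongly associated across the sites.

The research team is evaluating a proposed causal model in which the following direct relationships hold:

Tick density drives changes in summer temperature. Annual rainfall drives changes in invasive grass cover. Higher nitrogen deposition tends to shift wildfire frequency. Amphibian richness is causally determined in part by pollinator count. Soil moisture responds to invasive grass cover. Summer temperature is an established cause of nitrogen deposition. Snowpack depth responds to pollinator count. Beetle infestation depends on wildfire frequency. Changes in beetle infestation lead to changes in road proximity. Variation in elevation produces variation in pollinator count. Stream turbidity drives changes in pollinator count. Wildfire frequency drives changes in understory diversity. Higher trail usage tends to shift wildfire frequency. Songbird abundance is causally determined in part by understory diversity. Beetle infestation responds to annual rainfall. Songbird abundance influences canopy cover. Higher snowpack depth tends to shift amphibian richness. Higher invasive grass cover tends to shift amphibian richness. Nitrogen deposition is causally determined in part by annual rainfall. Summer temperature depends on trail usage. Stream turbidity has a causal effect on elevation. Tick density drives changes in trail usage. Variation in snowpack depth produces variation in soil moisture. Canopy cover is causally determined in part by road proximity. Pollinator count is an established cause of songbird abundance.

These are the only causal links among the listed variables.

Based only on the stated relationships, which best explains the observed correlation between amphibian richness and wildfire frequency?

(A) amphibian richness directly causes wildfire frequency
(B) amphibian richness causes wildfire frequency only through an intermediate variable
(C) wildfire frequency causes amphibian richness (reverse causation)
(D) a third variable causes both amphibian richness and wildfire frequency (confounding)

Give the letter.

D

Annual rainfall causes amphibian richness (annual rainfall → invasive grass cover → amphibian richness) and wildfire frequency (annual rainfall → nitrogen deposition → wildfire frequency) — a common cause creating the correlation.
There is no stated path from amphibian richness to wildfire frequency or from wildfire frequency to amphibian richness, so neither direct nor reverse causation applies.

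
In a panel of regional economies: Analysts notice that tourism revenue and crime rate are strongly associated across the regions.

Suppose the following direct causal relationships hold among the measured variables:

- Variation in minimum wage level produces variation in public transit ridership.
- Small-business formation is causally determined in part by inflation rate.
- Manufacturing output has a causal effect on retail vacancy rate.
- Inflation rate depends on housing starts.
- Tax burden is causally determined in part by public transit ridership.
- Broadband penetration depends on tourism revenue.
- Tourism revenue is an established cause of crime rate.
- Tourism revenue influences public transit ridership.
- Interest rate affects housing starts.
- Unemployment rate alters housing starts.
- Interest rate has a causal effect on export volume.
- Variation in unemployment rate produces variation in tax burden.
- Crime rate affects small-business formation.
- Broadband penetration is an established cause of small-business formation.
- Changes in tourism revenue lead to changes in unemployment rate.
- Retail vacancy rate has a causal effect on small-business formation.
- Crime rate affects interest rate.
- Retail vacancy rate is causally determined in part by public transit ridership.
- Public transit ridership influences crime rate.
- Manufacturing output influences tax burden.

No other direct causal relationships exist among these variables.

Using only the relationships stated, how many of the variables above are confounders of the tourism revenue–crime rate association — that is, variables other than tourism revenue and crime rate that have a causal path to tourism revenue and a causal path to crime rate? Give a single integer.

No listed variable has a causal path to both tourism revenue and crime rate, so there are no common causes.

0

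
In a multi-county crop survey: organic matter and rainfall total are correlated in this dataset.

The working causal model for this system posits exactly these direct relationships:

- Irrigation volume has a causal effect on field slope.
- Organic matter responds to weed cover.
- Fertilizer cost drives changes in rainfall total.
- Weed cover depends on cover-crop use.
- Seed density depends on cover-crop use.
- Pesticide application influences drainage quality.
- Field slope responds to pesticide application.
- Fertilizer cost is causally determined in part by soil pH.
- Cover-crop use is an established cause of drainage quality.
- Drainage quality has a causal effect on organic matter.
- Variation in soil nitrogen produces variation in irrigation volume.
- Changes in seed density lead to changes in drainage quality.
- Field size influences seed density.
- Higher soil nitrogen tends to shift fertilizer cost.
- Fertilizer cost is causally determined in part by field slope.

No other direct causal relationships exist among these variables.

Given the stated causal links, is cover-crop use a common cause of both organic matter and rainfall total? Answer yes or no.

no

Cover-crop use has no stated causal path to rainfall total. A confounder must cause both variables, so cover-crop use does not qualify.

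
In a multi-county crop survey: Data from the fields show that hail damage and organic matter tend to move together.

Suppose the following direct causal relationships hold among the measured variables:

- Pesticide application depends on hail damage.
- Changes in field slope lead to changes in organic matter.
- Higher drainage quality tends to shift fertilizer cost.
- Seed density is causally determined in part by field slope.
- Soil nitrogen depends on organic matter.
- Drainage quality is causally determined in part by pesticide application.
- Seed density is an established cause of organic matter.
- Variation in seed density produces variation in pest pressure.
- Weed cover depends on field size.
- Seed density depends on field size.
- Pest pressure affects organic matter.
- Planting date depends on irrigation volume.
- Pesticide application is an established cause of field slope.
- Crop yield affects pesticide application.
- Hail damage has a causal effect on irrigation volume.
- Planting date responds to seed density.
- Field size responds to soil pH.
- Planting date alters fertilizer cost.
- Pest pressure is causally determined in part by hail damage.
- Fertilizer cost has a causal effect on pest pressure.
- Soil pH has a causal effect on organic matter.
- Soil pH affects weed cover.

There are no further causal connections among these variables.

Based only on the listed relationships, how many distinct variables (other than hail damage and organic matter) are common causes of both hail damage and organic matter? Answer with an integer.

0

No listed variable has a causal path to both hail damage and organic matter, so there are no common causes.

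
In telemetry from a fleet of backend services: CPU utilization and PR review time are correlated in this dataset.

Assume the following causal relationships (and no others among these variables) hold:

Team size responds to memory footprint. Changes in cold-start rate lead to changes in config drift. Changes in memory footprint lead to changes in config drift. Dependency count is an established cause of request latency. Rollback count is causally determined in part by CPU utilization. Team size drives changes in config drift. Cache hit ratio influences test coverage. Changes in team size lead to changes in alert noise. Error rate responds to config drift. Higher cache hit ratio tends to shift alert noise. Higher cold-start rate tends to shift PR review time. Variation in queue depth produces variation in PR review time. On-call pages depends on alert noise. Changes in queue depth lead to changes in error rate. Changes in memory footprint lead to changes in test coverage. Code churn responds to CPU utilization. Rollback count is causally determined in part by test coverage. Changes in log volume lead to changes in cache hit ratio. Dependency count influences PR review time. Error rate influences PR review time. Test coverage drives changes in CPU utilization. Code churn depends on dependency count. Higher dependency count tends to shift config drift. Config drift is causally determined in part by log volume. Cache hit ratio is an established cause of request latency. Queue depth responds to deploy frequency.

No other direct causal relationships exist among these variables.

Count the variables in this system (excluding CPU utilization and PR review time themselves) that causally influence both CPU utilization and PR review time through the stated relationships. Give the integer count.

2

The common causes are: log volume (to CPU utilization via log volume → cache hit ratio → test coverage → CPU utilization; to PR review time via log volume → config drift → error rate → PR review time); memory footprint (to CPU utilization via memory footprint → test coverage → CPU utilization; to PR review time via memory footprint → config drift → error rate → PR review time).
Every other variable lacks a causal path to at least one of CPU utilization and PR review time.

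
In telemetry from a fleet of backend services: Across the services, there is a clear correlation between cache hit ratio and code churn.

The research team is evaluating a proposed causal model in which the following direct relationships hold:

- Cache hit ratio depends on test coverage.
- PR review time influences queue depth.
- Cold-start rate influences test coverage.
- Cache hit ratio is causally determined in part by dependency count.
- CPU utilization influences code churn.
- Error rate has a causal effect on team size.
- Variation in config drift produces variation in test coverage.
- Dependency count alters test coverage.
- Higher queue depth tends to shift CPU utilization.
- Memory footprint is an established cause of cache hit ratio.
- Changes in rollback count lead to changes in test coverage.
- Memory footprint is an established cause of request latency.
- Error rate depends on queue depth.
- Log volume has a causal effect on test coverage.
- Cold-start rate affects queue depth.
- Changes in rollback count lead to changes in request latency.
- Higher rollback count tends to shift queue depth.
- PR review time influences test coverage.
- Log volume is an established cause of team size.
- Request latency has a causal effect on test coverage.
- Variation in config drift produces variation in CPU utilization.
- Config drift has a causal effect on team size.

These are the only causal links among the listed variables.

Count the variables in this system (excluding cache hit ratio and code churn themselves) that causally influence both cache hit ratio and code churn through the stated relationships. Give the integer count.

The common causes are: PR review time (to cache hit ratio via PR review time → test coverage → cache hit ratio; to code churn via PR review time → queue depth → CPU utilization → code churn); cold-start rate (to cache hit ratio via cold-start rate → test coverage → cache hit ratio; to code churn via cold-start rate → queue depth → CPU utilization → code churn); config drift (to cache hit ratio via config drift → test coverage → cache hit ratio; to code churn via config drift → CPU utilization → code churn); rollback count (to cache hit ratio via rollback count → test coverage → cache hit ratio; to code churn via rollback count → queue depth → CPU utilization → code churn).
Every other variable lacks a causal path to at least one of cache hit ratio and code churn.

4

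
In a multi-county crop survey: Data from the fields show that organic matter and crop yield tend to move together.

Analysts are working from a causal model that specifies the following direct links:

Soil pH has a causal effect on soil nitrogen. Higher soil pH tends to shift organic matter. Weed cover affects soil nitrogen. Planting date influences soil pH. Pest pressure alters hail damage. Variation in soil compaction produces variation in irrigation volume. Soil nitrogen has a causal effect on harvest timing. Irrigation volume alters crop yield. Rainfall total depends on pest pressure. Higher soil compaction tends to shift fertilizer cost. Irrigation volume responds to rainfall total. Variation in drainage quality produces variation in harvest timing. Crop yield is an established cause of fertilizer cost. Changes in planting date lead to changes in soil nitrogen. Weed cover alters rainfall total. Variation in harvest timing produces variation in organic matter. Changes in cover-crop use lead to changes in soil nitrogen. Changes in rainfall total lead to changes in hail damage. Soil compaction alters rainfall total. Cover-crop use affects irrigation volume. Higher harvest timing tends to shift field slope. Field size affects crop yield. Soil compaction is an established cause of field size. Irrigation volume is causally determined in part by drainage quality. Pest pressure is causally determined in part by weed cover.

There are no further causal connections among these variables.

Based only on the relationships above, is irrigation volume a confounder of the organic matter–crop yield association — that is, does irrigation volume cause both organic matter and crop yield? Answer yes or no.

no

Irrigation volume has no stated causal path to organic matter. A confounder must cause both variables, so irrigation volume does not qualify.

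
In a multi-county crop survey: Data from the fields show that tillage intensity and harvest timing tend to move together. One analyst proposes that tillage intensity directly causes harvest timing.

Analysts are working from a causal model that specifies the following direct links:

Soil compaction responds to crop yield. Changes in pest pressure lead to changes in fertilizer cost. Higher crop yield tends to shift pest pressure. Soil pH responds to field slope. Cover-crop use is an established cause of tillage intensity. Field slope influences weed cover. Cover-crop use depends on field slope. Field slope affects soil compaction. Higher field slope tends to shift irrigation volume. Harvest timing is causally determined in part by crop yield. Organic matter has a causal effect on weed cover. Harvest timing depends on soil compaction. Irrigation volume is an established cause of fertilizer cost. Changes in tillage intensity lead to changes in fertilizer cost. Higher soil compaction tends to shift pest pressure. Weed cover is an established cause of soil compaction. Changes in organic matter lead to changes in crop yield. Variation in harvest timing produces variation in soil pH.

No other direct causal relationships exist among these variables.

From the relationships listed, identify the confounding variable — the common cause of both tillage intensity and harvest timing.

field slope

Field slope has a causal path to tillage intensity (field slope → cover-crop use → tillage intensity) and a separate causal path to harvest timing (field slope → soil compaction → harvest timing), so it is a common cause of both.
No stated relationship gives tillage intensity a causal route to harvest timing, so the correlation is explained by the shared upstream cause rather than a direct effect.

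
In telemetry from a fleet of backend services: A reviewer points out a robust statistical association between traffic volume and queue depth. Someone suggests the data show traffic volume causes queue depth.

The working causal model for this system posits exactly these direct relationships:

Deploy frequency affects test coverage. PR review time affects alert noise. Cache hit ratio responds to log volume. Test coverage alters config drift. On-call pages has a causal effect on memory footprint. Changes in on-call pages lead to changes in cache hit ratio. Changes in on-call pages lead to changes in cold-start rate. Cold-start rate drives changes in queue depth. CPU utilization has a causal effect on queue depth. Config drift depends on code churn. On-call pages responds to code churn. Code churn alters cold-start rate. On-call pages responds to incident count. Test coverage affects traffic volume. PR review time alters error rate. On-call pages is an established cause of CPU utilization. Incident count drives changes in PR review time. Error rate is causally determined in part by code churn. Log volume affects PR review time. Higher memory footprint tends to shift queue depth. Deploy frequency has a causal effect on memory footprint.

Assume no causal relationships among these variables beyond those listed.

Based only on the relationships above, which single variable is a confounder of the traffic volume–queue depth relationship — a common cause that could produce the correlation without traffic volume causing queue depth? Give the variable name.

Deploy frequency has a causal path to traffic volume (deploy frequency → test coverage → traffic volume) and a separate causal path to queue depth (deploy frequency → memory footprint → queue depth), so it is a common cause of both.
No stated relationship gives traffic volume a causal route to queue depth, so the correlation is explained by the shared upstream cause rather than a direct effect.

deploy frequency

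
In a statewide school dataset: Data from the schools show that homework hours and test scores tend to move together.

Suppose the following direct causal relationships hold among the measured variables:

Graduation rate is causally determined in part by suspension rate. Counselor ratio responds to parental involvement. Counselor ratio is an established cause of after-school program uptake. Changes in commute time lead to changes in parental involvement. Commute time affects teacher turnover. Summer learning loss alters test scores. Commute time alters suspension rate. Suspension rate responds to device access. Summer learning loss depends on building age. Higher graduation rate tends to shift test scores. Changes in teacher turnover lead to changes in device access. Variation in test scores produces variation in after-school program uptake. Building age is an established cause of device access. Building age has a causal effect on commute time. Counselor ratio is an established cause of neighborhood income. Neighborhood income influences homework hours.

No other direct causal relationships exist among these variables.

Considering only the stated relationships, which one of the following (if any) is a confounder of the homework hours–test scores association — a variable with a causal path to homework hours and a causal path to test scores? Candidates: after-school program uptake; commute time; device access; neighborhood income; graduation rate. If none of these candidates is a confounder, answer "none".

commute time

Commute time causes homework hours (commute time → parental involvement → counselor ratio → neighborhood income → homework hours) and also causes test scores (commute time → suspension rate → graduation rate → test scores); it is a common cause of both.
Each of the other candidates lacks a causal path to at least one of homework hours and test scores, so they do not confound the relationship.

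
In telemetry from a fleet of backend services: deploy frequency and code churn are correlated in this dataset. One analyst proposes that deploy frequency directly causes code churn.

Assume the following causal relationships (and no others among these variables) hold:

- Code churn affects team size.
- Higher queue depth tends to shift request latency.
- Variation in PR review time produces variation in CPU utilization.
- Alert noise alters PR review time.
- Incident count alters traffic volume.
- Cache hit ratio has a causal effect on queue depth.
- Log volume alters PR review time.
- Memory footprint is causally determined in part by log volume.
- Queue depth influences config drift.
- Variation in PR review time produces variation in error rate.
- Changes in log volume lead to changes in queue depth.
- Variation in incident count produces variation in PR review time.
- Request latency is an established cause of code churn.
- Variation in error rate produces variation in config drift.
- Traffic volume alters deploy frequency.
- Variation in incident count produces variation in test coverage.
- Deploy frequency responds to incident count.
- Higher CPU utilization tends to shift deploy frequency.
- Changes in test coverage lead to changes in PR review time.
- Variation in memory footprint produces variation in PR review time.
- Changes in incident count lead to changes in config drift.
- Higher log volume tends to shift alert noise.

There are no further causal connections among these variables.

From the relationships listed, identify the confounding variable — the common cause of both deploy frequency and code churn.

log volume

Log volume has a causal path to deploy frequency (log volume → PR review time → CPU utilization → deploy frequency) and a separate causal path to code churn (log volume → queue depth → request latency → code churn), so it is a common cause of both.
No stated relationship gives deploy frequency a causal route to code churn, so the correlation is explained by the shared upstream cause rather than a direct effect.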